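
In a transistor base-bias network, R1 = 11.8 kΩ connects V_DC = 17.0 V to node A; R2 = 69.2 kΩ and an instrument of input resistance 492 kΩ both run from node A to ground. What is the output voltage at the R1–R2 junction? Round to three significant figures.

R2 ‖ R_L = (69.2 × 492)/(69.2 + 492) = 60.67 kΩ.
Then V_out = V_DC · R2'/(R1 + R2') = 17.0 × 60.67/72.47 = 14.23 V.
(Unloaded it would be 14.5 V; the load pulls it down.)

V_out ≈ 14.2 V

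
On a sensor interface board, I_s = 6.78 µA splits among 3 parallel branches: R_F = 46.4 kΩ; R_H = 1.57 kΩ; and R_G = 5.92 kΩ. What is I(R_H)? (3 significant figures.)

I ≈ 5.22 µA

ΣG = 1/46.4 + 1/1.57 + 1/5.92 = 0.8274.
Current divider: I(R_H) = I_s · G_k/ΣG = 6.78 × (0.6369/0.8274) = 6.78 × 0.7698 = 5.219 µA.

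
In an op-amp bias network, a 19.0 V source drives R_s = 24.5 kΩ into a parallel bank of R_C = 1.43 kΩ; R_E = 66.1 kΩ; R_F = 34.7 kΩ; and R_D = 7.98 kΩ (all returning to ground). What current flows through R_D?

I ≈ 0.107 mA

Parallel bank: R_p = 1/(1/1.43 + 1/66.1 + 1/34.7 + 1/7.98) = 1.151 kΩ.
Node voltage V_A = V_s · R_p/(R_s + R_p) = 19.0 × 0.04488 = 0.8528 V.
Branch current I = V_A/R_D = 0.8528/7.98 = 0.1069 mA.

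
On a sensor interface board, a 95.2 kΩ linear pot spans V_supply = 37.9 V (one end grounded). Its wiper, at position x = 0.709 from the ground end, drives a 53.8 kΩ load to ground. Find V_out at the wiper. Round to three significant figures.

Split the track: R_lower = x·R_p = 67.50 kΩ, R_upper = (1−x)·R_p = 27.70 kΩ.
(x·R_p) ‖ R_L = 29.94 kΩ.
Loaded-divider output: V_out = 37.9 × 0.5194 = 19.68 V.
(Unloaded: V_out = x·V_supply = 26.9 V.)

V_out ≈ 19.7 V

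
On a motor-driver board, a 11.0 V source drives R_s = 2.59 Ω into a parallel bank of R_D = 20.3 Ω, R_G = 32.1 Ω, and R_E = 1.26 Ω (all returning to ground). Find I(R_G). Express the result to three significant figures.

Parallel bank: R_p = 1/(1/20.3 + 1/32.1 + 1/1.26) = 1.144 Ω.
V_A = 11.0 × 1.144/3.734 = 3.370 V.
Branch current I = V_A/R_G = 3.370/32.1 = 0.1050 A.

I ≈ 0.105 A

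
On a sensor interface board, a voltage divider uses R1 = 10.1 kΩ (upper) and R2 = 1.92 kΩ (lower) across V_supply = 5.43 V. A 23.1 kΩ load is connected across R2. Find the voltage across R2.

R2 ‖ R_L = (1.92 × 23.1)/(1.92 + 23.1) = 1.773 kΩ.
Voltage divider with the loaded lower leg: V_out = 5.43 × 1.773/(10.1 + 1.773) = 5.43 × 0.1493 = 0.8107 V.

V_out ≈ 0.811 V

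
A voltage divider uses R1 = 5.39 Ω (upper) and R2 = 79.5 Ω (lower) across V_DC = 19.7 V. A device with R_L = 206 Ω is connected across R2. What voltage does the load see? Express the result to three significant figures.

The load sits in parallel with R2, giving an effective lower resistance R2' = R2·R_L/(R2+R_L) = 57.36 Ω.
Now apply the divider: V_out = 19.7 × 0.9141 = 18.01 V.

V_out ≈ 18.0 V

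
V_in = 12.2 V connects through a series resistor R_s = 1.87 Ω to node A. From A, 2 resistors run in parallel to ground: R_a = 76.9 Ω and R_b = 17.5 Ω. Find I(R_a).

I ≈ 0.140 A

Equivalent of the parallel group: R_p = 14.26 Ω.
V_A = 12.2 × 14.26/16.13 = 10.79 V.
I(R_a) = V_A / R_a = 10.79/76.9 = 0.1403 A.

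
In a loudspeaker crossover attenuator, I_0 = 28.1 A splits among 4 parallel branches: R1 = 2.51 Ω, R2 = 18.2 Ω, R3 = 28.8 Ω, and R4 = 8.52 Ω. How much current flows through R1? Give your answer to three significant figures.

I ≈ 18.5 A

ΣG = 1/2.51 + 1/18.2 + 1/28.8 + 1/8.52 = 0.6054.
Current divider: I(R1) = I_0 · G_k/ΣG = 28.1 × (0.3984/0.6054) = 28.1 × 0.6580 = 18.49 A.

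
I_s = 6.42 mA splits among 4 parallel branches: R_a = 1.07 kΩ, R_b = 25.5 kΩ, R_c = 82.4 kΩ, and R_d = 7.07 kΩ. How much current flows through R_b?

ΣG = 1/1.07 + 1/25.5 + 1/82.4 + 1/7.07 = 1.127.
By the current-divider rule, I = I_s · G_k/ΣG = 6.42 × 0.03478 = 0.2233 mA.

I ≈ 0.223 mA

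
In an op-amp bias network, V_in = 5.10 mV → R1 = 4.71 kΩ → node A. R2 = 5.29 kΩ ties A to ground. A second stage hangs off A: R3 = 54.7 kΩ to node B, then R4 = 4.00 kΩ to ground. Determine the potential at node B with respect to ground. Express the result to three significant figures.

V_B ≈ 0.176 mV

The second stage (R3 + R4 = 58.70 kΩ) loads node A in parallel with R2.
Effective lower resistance at A: R2 ‖ 58.70 = 4.853 kΩ.
First divider: V_A = V_in · 4.853/(4.71 + 4.853) = 2.588 mV.
Stage 2 is unloaded, so V_B = V_A · R4/(R3+R4) = 2.588 × 4.00/58.70 = 0.1764 mV.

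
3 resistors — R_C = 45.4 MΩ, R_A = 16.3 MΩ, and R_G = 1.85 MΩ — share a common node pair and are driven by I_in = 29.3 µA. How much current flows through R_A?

I ≈ 2.88 µA

Conductances: ΣG = 1/45.4 + 1/16.3 + 1/1.85 = 0.6239 (1/MΩ).
Current divider: I(R_A) = I_in · G_k/ΣG = 29.3 × (0.06135/0.6239) = 29.3 × 0.09833 = 2.881 µA.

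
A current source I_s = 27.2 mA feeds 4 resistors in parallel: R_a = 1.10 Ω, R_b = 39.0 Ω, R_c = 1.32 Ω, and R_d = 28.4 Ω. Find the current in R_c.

I ≈ 11.9 mA

Conductances: ΣG = 1/1.10 + 1/39.0 + 1/1.32 + 1/28.4 = 1.728 (1/Ω).
R_c takes the fraction G_k/ΣG = 0.7576/1.728 = 0.4385, so I = 27.2 × 0.4385 = 11.93 mA.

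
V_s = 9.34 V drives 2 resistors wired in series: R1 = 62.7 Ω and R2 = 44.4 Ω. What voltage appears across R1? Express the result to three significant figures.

ΣR = 62.7 + 44.4 = 107.1 Ω.
Voltage divider: V = V_s · (62.70 / 107.1) = 9.34 × 0.5854 = 5.468 V.

V ≈ 5.47 V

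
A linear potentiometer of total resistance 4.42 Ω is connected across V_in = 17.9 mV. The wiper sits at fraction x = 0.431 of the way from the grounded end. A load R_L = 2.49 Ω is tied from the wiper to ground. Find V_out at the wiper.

The pot divides into 2.515 Ω above the wiper and 1.905 Ω below.
(x·R_p) ‖ R_L = 1.079 Ω.
Then V_out = V_in · 1.079/(2.515 + 1.079) = 5.375 mV.

V_out ≈ 5.38 mV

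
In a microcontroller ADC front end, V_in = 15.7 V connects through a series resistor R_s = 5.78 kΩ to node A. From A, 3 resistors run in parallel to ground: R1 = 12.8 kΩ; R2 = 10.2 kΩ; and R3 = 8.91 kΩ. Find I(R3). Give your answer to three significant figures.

I ≈ 0.661 mA

Parallel bank: R_p = 1/(1/12.8 + 1/10.2 + 1/8.91) = 3.467 kΩ.
Node voltage V_A = V_in · R_p/(R_s + R_p) = 15.7 × 0.3750 = 5.887 V.
I(R3) = V_A / R3 = 5.887/8.91 = 0.6607 mA.
(Equivalently: I_total = 1.698 mA, then current-divider fraction G_k/ΣG = 0.3892.)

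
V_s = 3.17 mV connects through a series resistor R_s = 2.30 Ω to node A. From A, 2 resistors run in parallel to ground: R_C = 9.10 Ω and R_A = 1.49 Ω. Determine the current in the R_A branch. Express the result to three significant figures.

Parallel bank: R_p = 1/(1/9.10 + 1/1.49) = 1.280 Ω.
Node voltage V_A = V_s · R_p/(R_s + R_p) = 3.17 × 0.3576 = 1.134 mV.
Branch current I = V_A/R_A = 1.134/1.49 = 0.7608 mA.

I ≈ 0.761 mA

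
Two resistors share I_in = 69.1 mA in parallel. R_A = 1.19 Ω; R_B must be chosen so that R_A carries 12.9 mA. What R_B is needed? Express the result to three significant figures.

In a two-way split, I_A/I_in = R_B/(R_A + R_B).
With f = 0.1867, R_B = R_A · f/(1−f) = 1.19 × 0.2295 = 0.2731 Ω.

R_B ≈ 0.273 Ω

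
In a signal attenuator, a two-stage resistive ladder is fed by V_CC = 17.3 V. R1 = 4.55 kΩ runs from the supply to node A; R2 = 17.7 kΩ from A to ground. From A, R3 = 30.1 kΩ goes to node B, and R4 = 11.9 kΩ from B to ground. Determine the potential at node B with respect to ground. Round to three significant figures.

Node A sees R2 in parallel with the series input of stage 2, R3 + R4 = 42.00 kΩ.
Effective lower resistance at A: R2 ‖ 42.00 = 12.45 kΩ.
So V_A = 17.3 × 0.7324 = 12.67 V.
Then the unloaded second divider: V_B = V_A × R4/(R3+R4) = 12.67 × 0.2833 = 3.590 V.

V_B ≈ 3.59 V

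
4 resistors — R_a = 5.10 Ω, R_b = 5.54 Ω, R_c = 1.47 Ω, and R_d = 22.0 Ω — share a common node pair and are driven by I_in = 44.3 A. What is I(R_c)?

I ≈ 27.3 A

ΣG = 1/5.10 + 1/5.54 + 1/1.47 + 1/22.0 = 1.102.
By the current-divider rule, I = I_in · G_k/ΣG = 44.3 × 0.6171 = 27.34 A.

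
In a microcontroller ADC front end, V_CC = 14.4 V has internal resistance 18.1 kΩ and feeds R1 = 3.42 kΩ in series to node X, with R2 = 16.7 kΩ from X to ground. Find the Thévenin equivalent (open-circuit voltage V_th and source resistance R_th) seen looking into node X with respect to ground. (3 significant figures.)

R1' = 18.1 + 3.42 = 21.52 kΩ (source resistance + R1).
Open-circuit (no load on X): V_th = V_CC · R2/(R1' + R2) = 14.4 × 16.7/(21.52 + 16.7) = 6.292 V.
With V_CC suppressed (replaced by a short), R_th = R1' ‖ R2 = (21.52 × 16.7)/(21.52 + 16.7) = 9.403 kΩ.

V_th ≈ 6.29 V, R_th ≈ 9.40 kΩ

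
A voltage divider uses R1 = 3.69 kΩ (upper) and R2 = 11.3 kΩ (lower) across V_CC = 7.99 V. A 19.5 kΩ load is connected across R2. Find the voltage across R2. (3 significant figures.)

First combine the lower leg with the load: R2 ‖ R_L = 7.154 kΩ.
Voltage divider with the loaded lower leg: V_out = 7.99 × 7.154/(3.69 + 7.154) = 7.99 × 0.6597 = 5.271 V.

V_out ≈ 5.27 V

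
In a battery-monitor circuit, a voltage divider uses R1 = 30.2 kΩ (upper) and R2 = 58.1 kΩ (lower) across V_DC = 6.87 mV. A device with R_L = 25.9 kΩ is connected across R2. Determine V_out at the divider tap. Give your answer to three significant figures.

The load sits in parallel with R2, giving an effective lower resistance R2' = R2·R_L/(R2+R_L) = 17.91 kΩ.
Voltage divider with the loaded lower leg: V_out = 6.87 × 17.91/(30.2 + 17.91) = 6.87 × 0.3723 = 2.558 mV.

V_out ≈ 2.56 mV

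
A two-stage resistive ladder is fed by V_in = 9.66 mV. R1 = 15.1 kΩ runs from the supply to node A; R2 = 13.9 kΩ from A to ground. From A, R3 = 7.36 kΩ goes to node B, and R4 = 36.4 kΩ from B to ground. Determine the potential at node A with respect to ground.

V_A ≈ 3.97 mV

The second stage (R3 + R4 = 43.76 kΩ) loads node A in parallel with R2.
Effective lower resistance at A: R2 ‖ 43.76 = 10.55 kΩ.
So V_A = 9.66 × 0.4113 = 3.973 mV.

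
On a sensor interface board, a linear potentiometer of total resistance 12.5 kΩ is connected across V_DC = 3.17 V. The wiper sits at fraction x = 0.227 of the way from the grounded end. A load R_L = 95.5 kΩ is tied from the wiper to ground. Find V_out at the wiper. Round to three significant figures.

V_out ≈ 0.703 V

Lower segment x·R_p = 2.837 kΩ; upper segment (1−x)·R_p = 9.662 kΩ.
Lower segment in parallel with the load: 2.837 ‖ 95.5 = 2.756 kΩ.
Loaded-divider output: V_out = 3.17 × 0.2219 = 0.7034 V.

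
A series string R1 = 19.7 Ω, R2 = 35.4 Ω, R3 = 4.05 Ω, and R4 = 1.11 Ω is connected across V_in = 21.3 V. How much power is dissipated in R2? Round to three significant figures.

P ≈ 4.42 W

The common current is I = 21.3/60.26 = 0.3535 A.
V(R2) = I·R = 12.51 V; P = V·I = 12.51 × 0.3535 = 4.423 W.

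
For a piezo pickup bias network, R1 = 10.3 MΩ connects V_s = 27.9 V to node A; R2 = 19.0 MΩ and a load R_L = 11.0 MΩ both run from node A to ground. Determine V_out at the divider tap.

R2 ‖ R_L = (19.0 × 11.0)/(19.0 + 11.0) = 6.967 MΩ.
Then V_out = V_s · R2'/(R1 + R2') = 27.9 × 6.967/17.27 = 11.26 V.

V_out ≈ 11.3 V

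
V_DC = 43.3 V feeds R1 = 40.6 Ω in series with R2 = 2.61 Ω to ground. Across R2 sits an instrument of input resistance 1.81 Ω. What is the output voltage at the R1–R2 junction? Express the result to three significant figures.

R2 ‖ R_L = (2.61 × 1.81)/(2.61 + 1.81) = 1.069 Ω.
Voltage divider with the loaded lower leg: V_out = 43.3 × 1.069/(40.6 + 1.069) = 43.3 × 0.02565 = 1.111 V.

V_out ≈ 1.11 V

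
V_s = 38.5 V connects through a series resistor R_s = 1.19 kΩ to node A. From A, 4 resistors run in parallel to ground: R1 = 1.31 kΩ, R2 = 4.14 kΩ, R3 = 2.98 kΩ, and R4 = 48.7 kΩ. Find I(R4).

I ≈ 0.302 mA

Parallel bank: R_p = 1/(1/1.31 + 1/4.14 + 1/2.98 + 1/48.7) = 0.7347 kΩ.
V_A = 38.5 × 0.7347/1.925 = 14.70 V.
I(R4) = V_A / R4 = 14.70/48.7 = 0.3018 mA.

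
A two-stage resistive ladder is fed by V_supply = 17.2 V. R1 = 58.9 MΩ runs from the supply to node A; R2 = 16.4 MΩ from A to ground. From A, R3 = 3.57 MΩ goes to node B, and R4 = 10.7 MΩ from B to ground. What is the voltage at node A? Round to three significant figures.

V_A ≈ 1.97 V

The second stage (R3 + R4 = 14.27 MΩ) loads node A in parallel with R2.
R2 ‖ (R3+R4) = 7.631 MΩ.
First divider: V_A = V_supply · 7.631/(58.9 + 7.631) = 1.973 V.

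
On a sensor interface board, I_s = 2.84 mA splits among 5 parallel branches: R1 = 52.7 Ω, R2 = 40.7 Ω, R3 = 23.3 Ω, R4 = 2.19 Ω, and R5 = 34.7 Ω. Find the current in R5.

I ≈ 0.143 mA

ΣG = 1/52.7 + 1/40.7 + 1/23.3 + 1/2.19 + 1/34.7 = 0.5719.
Current divider: I(R5) = I_s · G_k/ΣG = 2.84 × (0.02882/0.5719) = 2.84 × 0.05039 = 0.1431 mA.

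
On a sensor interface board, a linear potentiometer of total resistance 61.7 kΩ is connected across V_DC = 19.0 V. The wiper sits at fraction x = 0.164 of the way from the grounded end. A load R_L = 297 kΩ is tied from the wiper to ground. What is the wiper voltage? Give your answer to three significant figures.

Split the track: R_lower = x·R_p = 10.12 kΩ, R_upper = (1−x)·R_p = 51.58 kΩ.
R_L loads the lower segment: effective lower R = 9.785 kΩ.
Then V_out = V_DC · 9.785/(51.58 + 9.785) = 3.030 V.
(Unloaded: V_out = x·V_DC = 3.12 V.)

V_out ≈ 3.03 V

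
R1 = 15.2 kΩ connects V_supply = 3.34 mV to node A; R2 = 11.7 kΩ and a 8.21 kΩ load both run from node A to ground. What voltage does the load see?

V_out ≈ 0.805 mV

The load sits in parallel with R2, giving an effective lower resistance R2' = R2·R_L/(R2+R_L) = 4.825 kΩ.
Voltage divider with the loaded lower leg: V_out = 3.34 × 4.825/(15.2 + 4.825) = 3.34 × 0.2409 = 0.8047 mV.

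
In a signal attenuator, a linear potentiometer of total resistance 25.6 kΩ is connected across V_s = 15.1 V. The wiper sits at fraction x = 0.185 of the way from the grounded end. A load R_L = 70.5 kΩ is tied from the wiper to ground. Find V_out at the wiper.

The pot divides into 20.86 kΩ above the wiper and 4.736 kΩ below.
R_L loads the lower segment: effective lower R = 4.438 kΩ.
Then V_out = V_s · 4.438/(20.86 + 4.438) = 2.648 V.

V_out ≈ 2.65 V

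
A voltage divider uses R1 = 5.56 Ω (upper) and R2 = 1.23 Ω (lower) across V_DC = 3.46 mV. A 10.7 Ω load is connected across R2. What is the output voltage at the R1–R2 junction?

V_out ≈ 0.573 mV

The load sits in parallel with R2, giving an effective lower resistance R2' = R2·R_L/(R2+R_L) = 1.103 Ω.
Voltage divider with the loaded lower leg: V_out = 3.46 × 1.103/(5.56 + 1.103) = 3.46 × 0.1656 = 0.5729 mV.
(Unloaded it would be 0.627 mV; the load pulls it down.)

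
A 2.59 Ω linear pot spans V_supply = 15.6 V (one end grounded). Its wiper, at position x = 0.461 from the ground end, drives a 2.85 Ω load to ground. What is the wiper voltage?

V_out ≈ 5.87 V

Lower segment x·R_p = 1.194 Ω; upper segment (1−x)·R_p = 1.396 Ω.
R_L loads the lower segment: effective lower R = 0.8415 Ω.
V_out = 15.6 × 0.8415/(1.396 + 0.8415) = 5.867 V.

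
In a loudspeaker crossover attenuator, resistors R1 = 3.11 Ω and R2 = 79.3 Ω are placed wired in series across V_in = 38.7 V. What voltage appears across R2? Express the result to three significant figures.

V ≈ 37.2 V

Series total: ΣR = 3.11 + 79.3 = 82.41 Ω.
Voltage divider: V = V_in · (79.30 / 82.41) = 38.7 × 0.9623 = 37.24 V.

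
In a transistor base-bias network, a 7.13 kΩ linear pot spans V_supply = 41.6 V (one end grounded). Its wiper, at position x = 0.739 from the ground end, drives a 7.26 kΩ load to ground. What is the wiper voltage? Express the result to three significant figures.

Lower segment x·R_p = 5.269 kΩ; upper segment (1−x)·R_p = 1.861 kΩ.
R_L loads the lower segment: effective lower R = 3.053 kΩ.
Loaded-divider output: V_out = 41.6 × 0.6213 = 25.85 V.
(Unloaded: V_out = x·V_supply = 30.7 V.)

V_out ≈ 25.8 V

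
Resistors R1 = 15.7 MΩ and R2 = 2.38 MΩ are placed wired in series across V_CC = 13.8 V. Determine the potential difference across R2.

Total series resistance ΣR = 15.7 + 2.38 = 18.08 MΩ.
V = V_CC · R/ΣR = 13.8 × 0.1316 = 1.817 V.

V ≈ 1.82 V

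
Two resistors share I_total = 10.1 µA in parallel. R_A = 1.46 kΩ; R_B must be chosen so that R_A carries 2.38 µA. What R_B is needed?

R_B ≈ 0.450 kΩ

The fraction through R_A equals R_B/(R_A+R_B).
2.38/10.1 = R_B/(R_A + R_B) → R_B = R_A · (0.2356)/(1 − 0.2356) = 1.46 × 0.3083 = 0.4501 kΩ.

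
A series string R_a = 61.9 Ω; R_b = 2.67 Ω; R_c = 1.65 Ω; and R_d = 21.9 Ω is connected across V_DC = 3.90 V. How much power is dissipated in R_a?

P ≈ 0.121 W

The common current is I = 3.90/88.12 = 0.04426 A.
V(R_a) = I·R = 2.740 V; P = V·I = 2.740 × 0.04426 = 0.1212 W.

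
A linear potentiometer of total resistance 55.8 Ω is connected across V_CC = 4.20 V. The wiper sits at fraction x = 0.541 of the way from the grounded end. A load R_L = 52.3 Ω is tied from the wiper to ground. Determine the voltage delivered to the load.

V_out ≈ 1.80 V

The pot divides into 25.61 Ω above the wiper and 30.19 Ω below.
(x·R_p) ‖ R_L = 19.14 Ω.
V_out = 4.20 × 19.14/(25.61 + 19.14) = 1.796 V.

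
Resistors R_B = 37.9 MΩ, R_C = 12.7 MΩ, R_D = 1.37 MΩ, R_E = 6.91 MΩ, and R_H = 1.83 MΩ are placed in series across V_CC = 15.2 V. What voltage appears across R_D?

Total series resistance ΣR = 37.9 + 12.7 + 1.37 + 6.91 + 1.83 = 60.71 MΩ.
By the voltage-divider rule, V = 15.2 × 1.370/60.71 = 0.3430 V.

V ≈ 0.343 V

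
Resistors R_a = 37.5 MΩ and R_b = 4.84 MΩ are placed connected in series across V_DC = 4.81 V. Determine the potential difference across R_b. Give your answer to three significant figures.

V ≈ 0.550 V

Series total: ΣR = 37.5 + 4.84 = 42.34 MΩ.
Voltage divider: V = V_DC · (4.840 / 42.34) = 4.81 × 0.1143 = 0.5498 V.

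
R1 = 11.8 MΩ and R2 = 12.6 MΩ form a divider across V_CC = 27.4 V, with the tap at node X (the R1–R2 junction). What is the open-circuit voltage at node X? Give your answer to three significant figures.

V_th ≈ 14.1 V

Open-circuit (no load on X): V_th = V_CC · R2/(R1 + R2) = 27.4 × 12.6/(11.80 + 12.6) = 14.15 V.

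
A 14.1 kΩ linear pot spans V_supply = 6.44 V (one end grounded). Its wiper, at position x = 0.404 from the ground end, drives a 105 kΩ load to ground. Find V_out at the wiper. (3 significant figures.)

V_out ≈ 2.52 V

Lower segment x·R_p = 5.696 kΩ; upper segment (1−x)·R_p = 8.404 kΩ.
R_L loads the lower segment: effective lower R = 5.403 kΩ.
V_out = 6.44 × 5.403/(8.404 + 5.403) = 2.520 V.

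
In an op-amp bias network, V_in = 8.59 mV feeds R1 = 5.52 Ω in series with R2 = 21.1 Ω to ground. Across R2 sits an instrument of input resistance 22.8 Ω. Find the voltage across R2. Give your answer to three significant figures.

V_out ≈ 5.71 mV

The load sits in parallel with R2, giving an effective lower resistance R2' = R2·R_L/(R2+R_L) = 10.96 Ω.
Now apply the divider: V_out = 8.59 × 0.6650 = 5.713 mV.
(Unloaded it would be 6.81 mV; the load pulls it down.)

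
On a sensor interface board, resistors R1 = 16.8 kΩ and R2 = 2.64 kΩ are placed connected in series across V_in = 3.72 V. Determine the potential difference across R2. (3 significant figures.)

Series total: ΣR = 16.8 + 2.64 = 19.44 kΩ.
By the voltage-divider rule, V = 3.72 × 2.640/19.44 = 0.5052 V.

V ≈ 0.505 V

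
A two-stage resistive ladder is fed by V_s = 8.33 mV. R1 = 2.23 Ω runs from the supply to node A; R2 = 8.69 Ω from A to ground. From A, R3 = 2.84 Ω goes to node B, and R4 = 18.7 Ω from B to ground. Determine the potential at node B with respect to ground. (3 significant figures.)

Looking into the second stage from A: R3 + R4 = 21.54 Ω appears in parallel with R2.
Effective lower resistance at A: R2 ‖ 21.54 = 6.192 Ω.
So V_A = 8.33 × 0.7352 = 6.124 mV.
Then the unloaded second divider: V_B = V_A × R4/(R3+R4) = 6.124 × 0.8682 = 5.317 mV.

V_B ≈ 5.32 mV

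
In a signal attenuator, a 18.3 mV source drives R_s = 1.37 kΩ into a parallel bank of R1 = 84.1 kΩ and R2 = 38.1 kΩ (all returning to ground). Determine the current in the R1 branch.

I ≈ 0.207 µA

Parallel bank: R_p = 1/(1/84.1 + 1/38.1) = 26.22 kΩ.
Node voltage V_A = V_in · R_p/(R_s + R_p) = 18.3 × 0.9503 = 17.39 mV.
Branch current I = V_A/R1 = 17.39/84.1 = 0.2068 µA.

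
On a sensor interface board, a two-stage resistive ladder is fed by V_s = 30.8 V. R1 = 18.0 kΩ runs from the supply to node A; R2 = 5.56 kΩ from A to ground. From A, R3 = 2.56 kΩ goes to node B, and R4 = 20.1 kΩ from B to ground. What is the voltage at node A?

The second stage (R3 + R4 = 22.66 kΩ) loads node A in parallel with R2.
R2 ‖ (R3+R4) = 4.465 kΩ.
First divider: V_A = V_s · 4.465/(18.0 + 4.465) = 6.121 V.

V_A ≈ 6.12 V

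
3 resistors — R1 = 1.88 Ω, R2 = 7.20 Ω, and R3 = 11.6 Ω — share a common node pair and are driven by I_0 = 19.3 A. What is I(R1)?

I ≈ 13.6 A

ΣG = 1/1.88 + 1/7.20 + 1/11.6 = 0.7570.
Current divider: I(R1) = I_0 · G_k/ΣG = 19.3 × (0.5319/0.7570) = 19.3 × 0.7027 = 13.56 A.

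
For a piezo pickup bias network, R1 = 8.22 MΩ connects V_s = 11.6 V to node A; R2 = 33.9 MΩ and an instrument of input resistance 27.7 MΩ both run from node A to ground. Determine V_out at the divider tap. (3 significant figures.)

First combine the lower leg with the load: R2 ‖ R_L = 15.24 MΩ.
Then V_out = V_s · R2'/(R1 + R2') = 11.6 × 15.24/23.46 = 7.536 V.

V_out ≈ 7.54 V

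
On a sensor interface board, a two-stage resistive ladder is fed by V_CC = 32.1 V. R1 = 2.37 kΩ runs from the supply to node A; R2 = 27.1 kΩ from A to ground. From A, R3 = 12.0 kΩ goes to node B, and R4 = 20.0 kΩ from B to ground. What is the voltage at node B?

V_B ≈ 17.3 V

Node A sees R2 in parallel with the series input of stage 2, R3 + R4 = 32.00 kΩ.
R2 ‖ (R3+R4) = 14.67 kΩ.
V_A = 32.1 × 14.67/(2.37 + 14.67) = 27.64 V.
Then the unloaded second divider: V_B = V_A × R4/(R3+R4) = 27.64 × 0.6250 = 17.27 V.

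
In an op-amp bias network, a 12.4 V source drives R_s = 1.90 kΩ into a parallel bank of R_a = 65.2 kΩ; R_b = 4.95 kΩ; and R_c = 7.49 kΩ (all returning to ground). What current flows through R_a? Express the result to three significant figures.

Combine the parallel branches: R_p = (1/65.2 + 1/4.95 + 1/7.49)⁻¹ = 2.850 kΩ.
Node voltage V_A = V_supply · R_p/(R_s + R_p) = 12.4 × 0.6000 = 7.440 V.
I(R_a) = V_A / R_a = 7.440/65.2 = 0.1141 mA.

I ≈ 0.114 mA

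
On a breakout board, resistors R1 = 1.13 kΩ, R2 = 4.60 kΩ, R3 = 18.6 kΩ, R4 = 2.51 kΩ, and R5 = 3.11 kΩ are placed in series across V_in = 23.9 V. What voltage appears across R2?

V ≈ 3.67 V

ΣR = 1.13 + 4.60 + 18.6 + 2.51 + 3.11 = 29.95 kΩ.
Voltage divider: V = V_in · (4.600 / 29.95) = 23.9 × 0.1536 = 3.671 V.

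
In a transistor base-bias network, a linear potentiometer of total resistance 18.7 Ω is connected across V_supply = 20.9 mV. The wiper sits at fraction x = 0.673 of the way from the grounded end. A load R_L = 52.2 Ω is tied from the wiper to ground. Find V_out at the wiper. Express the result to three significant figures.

Split the track: R_lower = x·R_p = 12.59 Ω, R_upper = (1−x)·R_p = 6.115 Ω.
R_L loads the lower segment: effective lower R = 10.14 Ω.
Loaded-divider output: V_out = 20.9 × 0.6238 = 13.04 mV.
(Unloaded: V_out = x·V_supply = 14.1 mV.)

V_out ≈ 13.0 mV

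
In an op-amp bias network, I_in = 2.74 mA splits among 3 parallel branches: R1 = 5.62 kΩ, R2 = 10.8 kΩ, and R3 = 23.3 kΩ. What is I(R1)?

Conductances: ΣG = 1/5.62 + 1/10.8 + 1/23.3 = 0.3134 (1/kΩ).
By the current-divider rule, I = I_in · G_k/ΣG = 2.74 × 0.5677 = 1.555 mA.

I ≈ 1.56 mA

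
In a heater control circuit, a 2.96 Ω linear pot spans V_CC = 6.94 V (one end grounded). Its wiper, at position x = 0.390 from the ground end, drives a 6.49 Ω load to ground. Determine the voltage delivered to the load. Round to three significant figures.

V_out ≈ 2.44 V

The pot divides into 1.806 Ω above the wiper and 1.154 Ω below.
R_L loads the lower segment: effective lower R = 0.9801 Ω.
V_out = 6.94 × 0.9801/(1.806 + 0.9801) = 2.442 V.
(Unloaded: V_out = x·V_CC = 2.71 V.)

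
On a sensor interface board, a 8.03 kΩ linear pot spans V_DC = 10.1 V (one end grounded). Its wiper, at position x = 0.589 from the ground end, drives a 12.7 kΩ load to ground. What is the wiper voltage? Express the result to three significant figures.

V_out ≈ 5.16 V

The pot divides into 3.300 kΩ above the wiper and 4.730 kΩ below.
Lower segment in parallel with the load: 4.730 ‖ 12.7 = 3.446 kΩ.
Then V_out = V_DC · 3.446/(3.300 + 3.446) = 5.159 V.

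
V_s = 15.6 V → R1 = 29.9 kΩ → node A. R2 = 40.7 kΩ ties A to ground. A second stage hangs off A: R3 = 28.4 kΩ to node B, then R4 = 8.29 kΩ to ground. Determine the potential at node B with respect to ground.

Node A sees R2 in parallel with the series input of stage 2, R3 + R4 = 36.69 kΩ.
R2 ‖ (R3+R4) = 19.30 kΩ.
V_A = 15.6 × 19.30/(29.9 + 19.30) = 6.119 V.
Then the unloaded second divider: V_B = V_A × R4/(R3+R4) = 6.119 × 0.2259 = 1.382 V.

V_B ≈ 1.38 V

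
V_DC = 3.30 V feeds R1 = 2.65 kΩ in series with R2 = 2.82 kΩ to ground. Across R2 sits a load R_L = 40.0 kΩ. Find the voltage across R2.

V_out ≈ 1.65 V

First combine the lower leg with the load: R2 ‖ R_L = 2.634 kΩ.
Voltage divider with the loaded lower leg: V_out = 3.30 × 2.634/(2.65 + 2.634) = 3.30 × 0.4985 = 1.645 V.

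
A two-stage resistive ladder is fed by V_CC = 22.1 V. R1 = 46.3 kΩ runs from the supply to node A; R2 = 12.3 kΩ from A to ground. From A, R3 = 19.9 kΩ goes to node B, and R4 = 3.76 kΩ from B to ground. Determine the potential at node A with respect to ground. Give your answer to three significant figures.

V_A ≈ 3.29 V

Looking into the second stage from A: R3 + R4 = 23.66 kΩ appears in parallel with R2.
R2 ‖ (R3+R4) = 8.093 kΩ.
V_A = 22.1 × 8.093/(46.3 + 8.093) = 3.288 V.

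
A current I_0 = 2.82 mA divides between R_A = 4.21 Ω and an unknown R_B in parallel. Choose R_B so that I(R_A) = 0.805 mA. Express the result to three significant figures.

R_B ≈ 1.68 Ω

The fraction through R_A equals R_B/(R_A+R_B).
With f = 0.2855, R_B = R_A · f/(1−f) = 4.21 × 0.3995 = 1.682 Ω.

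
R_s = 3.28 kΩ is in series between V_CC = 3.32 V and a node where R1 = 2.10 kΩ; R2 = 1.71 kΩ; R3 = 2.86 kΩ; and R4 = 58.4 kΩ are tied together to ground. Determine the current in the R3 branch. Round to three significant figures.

I ≈ 0.204 mA

Combine the parallel branches: R_p = (1/2.10 + 1/1.71 + 1/2.86 + 1/58.4)⁻¹ = 0.7004 kΩ.
V_A = 3.32 × 0.7004/3.980 = 0.5842 V.
Branch current I = V_A/R3 = 0.5842/2.86 = 0.2043 mA.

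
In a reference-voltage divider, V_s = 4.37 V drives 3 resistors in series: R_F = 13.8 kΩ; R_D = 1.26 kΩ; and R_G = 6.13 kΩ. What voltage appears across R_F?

Series total: ΣR = 13.8 + 1.26 + 6.13 = 21.19 kΩ.
By the voltage-divider rule, V = 4.37 × 13.80/21.19 = 2.846 V.

V ≈ 2.85 V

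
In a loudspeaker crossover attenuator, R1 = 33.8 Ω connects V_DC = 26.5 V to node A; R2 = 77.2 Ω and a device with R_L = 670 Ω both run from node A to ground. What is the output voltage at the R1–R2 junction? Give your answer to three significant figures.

V_out ≈ 17.8 V

R2 ‖ R_L = (77.2 × 670)/(77.2 + 670) = 69.22 Ω.
Then V_out = V_DC · R2'/(R1 + R2') = 26.5 × 69.22/103.0 = 17.81 V.
(Unloaded it would be 18.4 V; the load pulls it down.)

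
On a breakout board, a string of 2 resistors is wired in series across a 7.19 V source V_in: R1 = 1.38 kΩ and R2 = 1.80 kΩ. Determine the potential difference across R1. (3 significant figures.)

V ≈ 3.12 V

Total series resistance ΣR = 1.38 + 1.80 = 3.180 kΩ.
By the voltage-divider rule, V = 7.19 × 1.380/3.180 = 3.120 V.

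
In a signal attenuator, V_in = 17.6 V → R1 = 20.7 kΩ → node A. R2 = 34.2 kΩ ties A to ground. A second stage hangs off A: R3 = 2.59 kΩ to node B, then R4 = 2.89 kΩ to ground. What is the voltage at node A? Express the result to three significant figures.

V_A ≈ 3.27 V

The second stage (R3 + R4 = 5.480 kΩ) loads node A in parallel with R2.
R2 ‖ (R3+R4) = 4.723 kΩ.
V_A = 17.6 × 4.723/(20.7 + 4.723) = 3.270 V.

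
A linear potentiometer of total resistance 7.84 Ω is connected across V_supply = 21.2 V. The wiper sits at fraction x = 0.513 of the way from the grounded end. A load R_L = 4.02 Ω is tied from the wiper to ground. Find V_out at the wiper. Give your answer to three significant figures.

The pot divides into 3.818 Ω above the wiper and 4.022 Ω below.
Lower segment in parallel with the load: 4.022 ‖ 4.02 = 2.010 Ω.
Then V_out = V_supply · 2.010/(3.818 + 2.010) = 7.313 V.

V_out ≈ 7.31 V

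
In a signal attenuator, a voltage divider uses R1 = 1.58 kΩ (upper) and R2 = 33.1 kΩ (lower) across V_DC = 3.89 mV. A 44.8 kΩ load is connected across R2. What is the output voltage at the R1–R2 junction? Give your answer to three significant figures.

V_out ≈ 3.59 mV

First combine the lower leg with the load: R2 ‖ R_L = 19.04 kΩ.
Then V_out = V_DC · R2'/(R1 + R2') = 3.89 × 19.04/20.62 = 3.592 mV.
(Unloaded it would be 3.71 mV; the load pulls it down.)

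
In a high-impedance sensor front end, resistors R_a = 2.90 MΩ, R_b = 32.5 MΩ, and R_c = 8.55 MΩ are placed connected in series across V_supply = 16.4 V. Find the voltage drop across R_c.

ΣR = 2.90 + 32.5 + 8.55 = 43.95 MΩ.
V = V_supply · R/ΣR = 16.4 × 0.1945 = 3.190 V.

V ≈ 3.19 V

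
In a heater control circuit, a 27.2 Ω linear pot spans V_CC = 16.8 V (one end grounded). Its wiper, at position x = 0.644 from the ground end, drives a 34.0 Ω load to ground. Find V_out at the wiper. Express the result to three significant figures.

V_out ≈ 9.14 V

The pot divides into 9.683 Ω above the wiper and 17.52 Ω below.
Lower segment in parallel with the load: 17.52 ‖ 34.0 = 11.56 Ω.
V_out = 16.8 × 11.56/(9.683 + 11.56) = 9.142 V.
(Unloaded: V_out = x·V_CC = 10.8 V.)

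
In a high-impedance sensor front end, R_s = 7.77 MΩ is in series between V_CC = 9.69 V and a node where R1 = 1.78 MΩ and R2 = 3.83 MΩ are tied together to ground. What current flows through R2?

Equivalent of the parallel group: R_p = 1.215 MΩ.
V_A = 9.69 × 1.215/8.985 = 1.311 V.
I(R2) = V_A / R2 = 1.311/3.83 = 0.3422 µA.

I ≈ 0.342 µA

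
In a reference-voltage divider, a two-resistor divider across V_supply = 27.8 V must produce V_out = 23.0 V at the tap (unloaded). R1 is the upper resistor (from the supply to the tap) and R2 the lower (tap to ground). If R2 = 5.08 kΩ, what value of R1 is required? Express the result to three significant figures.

R1 ≈ 1.06 kΩ

The divider ratio is R2/(R1+R2) = 23.0/27.8 = 0.8273.
So R1 = R2 · (V_supply/V_out − 1) = 5.08 × (27.8/23.0 − 1) = 5.08 × 0.2087 = 1.060 kΩ.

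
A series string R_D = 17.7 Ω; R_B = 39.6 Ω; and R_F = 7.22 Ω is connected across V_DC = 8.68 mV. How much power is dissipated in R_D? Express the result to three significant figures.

ΣR = 64.52 Ω → I = 8.68/64.52 = 0.1345 mA.
P = I²R = 0.01810 × 17.7 = 0.3203 µW.

P ≈ 0.320 µW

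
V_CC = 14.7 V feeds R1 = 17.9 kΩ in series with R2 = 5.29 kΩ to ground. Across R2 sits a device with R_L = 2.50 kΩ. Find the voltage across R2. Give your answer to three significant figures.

V_out ≈ 1.27 V

R2 ‖ R_L = (5.29 × 2.50)/(5.29 + 2.50) = 1.698 kΩ.
Now apply the divider: V_out = 14.7 × 0.08663 = 1.273 V.
(Unloaded it would be 3.35 V; the load pulls it down.)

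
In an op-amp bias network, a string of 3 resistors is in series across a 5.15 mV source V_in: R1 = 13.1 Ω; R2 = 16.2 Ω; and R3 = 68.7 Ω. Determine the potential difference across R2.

V ≈ 0.851 mV

ΣR = 13.1 + 16.2 + 68.7 = 98.00 Ω.
V = V_in · R/ΣR = 5.15 × 0.1653 = 0.8513 mV.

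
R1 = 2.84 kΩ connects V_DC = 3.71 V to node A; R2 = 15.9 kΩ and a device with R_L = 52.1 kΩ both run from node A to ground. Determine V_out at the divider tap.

V_out ≈ 3.01 V

The load sits in parallel with R2, giving an effective lower resistance R2' = R2·R_L/(R2+R_L) = 12.18 kΩ.
Now apply the divider: V_out = 3.71 × 0.8109 = 3.009 V.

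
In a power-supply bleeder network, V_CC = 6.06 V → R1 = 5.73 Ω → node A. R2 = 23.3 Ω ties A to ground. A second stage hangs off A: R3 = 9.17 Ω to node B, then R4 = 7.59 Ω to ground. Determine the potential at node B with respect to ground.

V_B ≈ 1.73 V

Node A sees R2 in parallel with the series input of stage 2, R3 + R4 = 16.76 Ω.
R2 ‖ (R3+R4) = 9.748 Ω.
So V_A = 6.06 × 0.6298 = 3.817 V.
Stage 2 is unloaded, so V_B = V_A · R4/(R3+R4) = 3.817 × 7.59/16.76 = 1.728 V.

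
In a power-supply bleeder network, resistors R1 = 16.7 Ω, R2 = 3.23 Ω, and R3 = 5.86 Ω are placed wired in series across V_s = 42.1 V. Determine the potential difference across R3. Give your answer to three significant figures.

V ≈ 9.57 V

Total series resistance ΣR = 16.7 + 3.23 + 5.86 = 25.79 Ω.
Voltage divider: V = V_s · (5.860 / 25.79) = 42.1 × 0.2272 = 9.566 V.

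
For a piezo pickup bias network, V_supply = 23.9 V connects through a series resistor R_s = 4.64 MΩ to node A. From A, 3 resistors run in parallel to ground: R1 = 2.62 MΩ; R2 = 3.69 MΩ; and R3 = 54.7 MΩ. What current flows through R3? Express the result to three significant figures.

I ≈ 0.106 µA

Combine the parallel branches: R_p = (1/2.62 + 1/3.69 + 1/54.7)⁻¹ = 1.490 MΩ.
V_A by voltage divider: V_A = 23.9 × 1.490/(4.64 + 1.490) = 5.810 V.
I(R3) = V_A / R3 = 5.810/54.7 = 0.1062 µA.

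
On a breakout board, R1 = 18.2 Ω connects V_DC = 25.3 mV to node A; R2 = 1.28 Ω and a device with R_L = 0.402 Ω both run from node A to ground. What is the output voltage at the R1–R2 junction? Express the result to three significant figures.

First combine the lower leg with the load: R2 ‖ R_L = 0.3059 Ω.
Then V_out = V_DC · R2'/(R1 + R2') = 25.3 × 0.3059/18.51 = 0.4182 mV.
(Unloaded it would be 1.66 mV; the load pulls it down.)

V_out ≈ 0.418 mV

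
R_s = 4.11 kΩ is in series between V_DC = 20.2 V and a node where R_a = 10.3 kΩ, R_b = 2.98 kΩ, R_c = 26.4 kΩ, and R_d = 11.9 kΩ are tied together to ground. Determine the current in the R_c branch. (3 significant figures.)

I ≈ 0.233 mA

Combine the parallel branches: R_p = (1/10.3 + 1/2.98 + 1/26.4 + 1/11.9)⁻¹ = 1.803 kΩ.
V_A = 20.2 × 1.803/5.913 = 6.160 V.
Branch current I = V_A/R_c = 6.160/26.4 = 0.2333 mA.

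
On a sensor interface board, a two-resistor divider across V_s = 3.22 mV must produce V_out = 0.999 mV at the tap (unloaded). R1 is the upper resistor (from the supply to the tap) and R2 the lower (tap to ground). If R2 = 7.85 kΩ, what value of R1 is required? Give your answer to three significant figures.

R1 ≈ 17.5 kΩ

V_out/V_s = R2/(R1+R2) = 0.3102.
Rearranging, R1 = R2·(1−k)/k = 7.85 × 2.223 = 17.45 kΩ.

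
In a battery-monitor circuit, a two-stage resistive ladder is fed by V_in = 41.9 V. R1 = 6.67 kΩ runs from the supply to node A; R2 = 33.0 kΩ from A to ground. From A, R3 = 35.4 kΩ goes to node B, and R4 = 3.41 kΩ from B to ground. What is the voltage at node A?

Node A sees R2 in parallel with the series input of stage 2, R3 + R4 = 38.81 kΩ.
Effective lower resistance at A: R2 ‖ 38.81 = 17.83 kΩ.
V_A = 41.9 × 17.83/(6.67 + 17.83) = 30.50 V.

V_A ≈ 30.5 V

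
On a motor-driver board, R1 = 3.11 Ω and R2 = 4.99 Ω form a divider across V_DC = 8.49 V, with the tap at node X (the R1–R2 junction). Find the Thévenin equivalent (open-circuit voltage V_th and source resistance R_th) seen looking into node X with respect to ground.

V_th ≈ 5.23 V, R_th ≈ 1.92 Ω

With X open, the divider is unloaded: V_th = 8.49 × 4.99/8.100 = 5.230 V.
Looking into X with the source shorted: R_th = R1·R2/(R1+R2) = 3.110 × 4.99/8.100 = 1.916 Ω.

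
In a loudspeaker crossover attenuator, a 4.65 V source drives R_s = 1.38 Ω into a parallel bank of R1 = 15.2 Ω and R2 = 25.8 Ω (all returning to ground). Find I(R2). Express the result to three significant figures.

Combine the parallel branches: R_p = (1/15.2 + 1/25.8)⁻¹ = 9.565 Ω.
V_A by voltage divider: V_A = 4.65 × 9.565/(1.38 + 9.565) = 4.064 V.
I(R2) = V_A / R2 = 4.064/25.8 = 0.1575 A.

I ≈ 0.158 A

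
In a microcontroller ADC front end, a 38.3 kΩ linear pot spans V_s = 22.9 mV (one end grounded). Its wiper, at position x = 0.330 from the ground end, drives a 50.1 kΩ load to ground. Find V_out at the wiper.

V_out ≈ 6.46 mV

The pot divides into 25.66 kΩ above the wiper and 12.64 kΩ below.
Lower segment in parallel with the load: 12.64 ‖ 50.1 = 10.09 kΩ.
Loaded-divider output: V_out = 22.9 × 0.2823 = 6.464 mV.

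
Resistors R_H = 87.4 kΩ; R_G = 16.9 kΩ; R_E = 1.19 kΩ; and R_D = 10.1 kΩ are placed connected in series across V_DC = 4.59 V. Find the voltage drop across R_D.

V ≈ 0.401 V

Series total: ΣR = 87.4 + 16.9 + 1.19 + 10.1 = 115.6 kΩ.
By the voltage-divider rule, V = 4.59 × 10.10/115.6 = 0.4011 V.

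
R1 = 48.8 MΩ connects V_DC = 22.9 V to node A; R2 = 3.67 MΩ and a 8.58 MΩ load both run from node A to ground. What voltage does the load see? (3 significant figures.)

First combine the lower leg with the load: R2 ‖ R_L = 2.570 MΩ.
Now apply the divider: V_out = 22.9 × 0.05004 = 1.146 V.

V_out ≈ 1.15 V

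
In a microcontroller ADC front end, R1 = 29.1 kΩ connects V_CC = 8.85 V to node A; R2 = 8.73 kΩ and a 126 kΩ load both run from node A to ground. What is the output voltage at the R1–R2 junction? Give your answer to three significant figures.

V_out ≈ 1.94 V

The load sits in parallel with R2, giving an effective lower resistance R2' = R2·R_L/(R2+R_L) = 8.164 kΩ.
Voltage divider with the loaded lower leg: V_out = 8.85 × 8.164/(29.1 + 8.164) = 8.85 × 0.2191 = 1.939 V.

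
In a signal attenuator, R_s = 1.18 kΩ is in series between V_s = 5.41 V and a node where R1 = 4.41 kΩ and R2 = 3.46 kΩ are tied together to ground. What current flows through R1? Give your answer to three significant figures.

I ≈ 0.763 mA

Parallel bank: R_p = 1/(1/4.41 + 1/3.46) = 1.939 kΩ.
Node voltage V_A = V_s · R_p/(R_s + R_p) = 5.41 × 0.6217 = 3.363 V.
Branch current I = V_A/R1 = 3.363/4.41 = 0.7626 mA.
(Equivalently: I_total = 1.735 mA, then current-divider fraction G_k/ΣG = 0.4396.)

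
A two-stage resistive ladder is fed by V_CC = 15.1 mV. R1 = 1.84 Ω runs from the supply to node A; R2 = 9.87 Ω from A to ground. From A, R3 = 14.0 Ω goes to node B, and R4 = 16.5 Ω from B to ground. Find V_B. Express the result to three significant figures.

V_B ≈ 6.55 mV

The second stage (R3 + R4 = 30.50 Ω) loads node A in parallel with R2.
Effective lower resistance at A: R2 ‖ 30.50 = 7.457 Ω.
V_A = 15.1 × 7.457/(1.84 + 7.457) = 12.11 mV.
Then the unloaded second divider: V_B = V_A × R4/(R3+R4) = 12.11 × 0.5410 = 6.552 mV.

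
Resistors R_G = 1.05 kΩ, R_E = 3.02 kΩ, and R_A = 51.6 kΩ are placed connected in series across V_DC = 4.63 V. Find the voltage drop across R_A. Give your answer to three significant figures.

V ≈ 4.29 V

Series total: ΣR = 1.05 + 3.02 + 51.6 = 55.67 kΩ.
By the voltage-divider rule, V = 4.63 × 51.60/55.67 = 4.292 V.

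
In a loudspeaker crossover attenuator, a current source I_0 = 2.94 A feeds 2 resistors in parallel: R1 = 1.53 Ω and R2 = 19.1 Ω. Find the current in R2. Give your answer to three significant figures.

I ≈ 0.218 A

With just two branches, the current splits inversely with resistance.
I(R2) = 2.94 × 1.53/(1.53 + 19.1) = 2.94 × 0.07416 = 0.2180 A.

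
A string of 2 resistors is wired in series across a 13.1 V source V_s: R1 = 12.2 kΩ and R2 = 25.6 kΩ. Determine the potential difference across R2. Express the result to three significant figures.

V ≈ 8.87 V

ΣR = 12.2 + 25.6 = 37.80 kΩ.
By the voltage-divider rule, V = 13.1 × 25.60/37.80 = 8.872 V.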